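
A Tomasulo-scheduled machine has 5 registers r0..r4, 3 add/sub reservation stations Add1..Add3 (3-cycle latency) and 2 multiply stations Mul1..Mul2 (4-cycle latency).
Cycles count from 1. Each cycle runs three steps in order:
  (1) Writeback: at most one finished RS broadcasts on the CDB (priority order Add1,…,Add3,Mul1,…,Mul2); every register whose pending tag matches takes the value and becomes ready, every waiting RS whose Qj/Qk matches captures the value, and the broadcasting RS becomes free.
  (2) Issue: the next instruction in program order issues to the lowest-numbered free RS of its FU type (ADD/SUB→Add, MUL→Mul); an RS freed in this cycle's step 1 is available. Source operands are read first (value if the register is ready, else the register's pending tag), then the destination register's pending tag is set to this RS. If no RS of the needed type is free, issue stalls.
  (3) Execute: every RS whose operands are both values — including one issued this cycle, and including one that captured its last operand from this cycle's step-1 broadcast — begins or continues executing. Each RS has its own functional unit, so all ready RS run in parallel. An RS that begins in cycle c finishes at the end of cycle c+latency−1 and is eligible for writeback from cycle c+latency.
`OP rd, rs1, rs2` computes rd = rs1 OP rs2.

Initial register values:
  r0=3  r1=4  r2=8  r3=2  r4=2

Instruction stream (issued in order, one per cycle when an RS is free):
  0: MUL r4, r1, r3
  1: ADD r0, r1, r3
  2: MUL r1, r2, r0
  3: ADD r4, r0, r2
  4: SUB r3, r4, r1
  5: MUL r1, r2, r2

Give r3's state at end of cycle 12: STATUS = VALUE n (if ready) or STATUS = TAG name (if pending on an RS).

STATUS = VALUE -34

cycle 1: issue MUL r4<-Mul1 // r0:3,r1:4,r2:8,r3:2,r4:Mul1
cycle 2: issue ADD r0<-Add1 // r0:Add1,r1:4,r2:8,r3:2,r4:Mul1
cycle 3: issue MUL r1<-Mul2 // r0:Add1,r1:Mul2,r2:8,r3:2,r4:Mul1
cycle 4: issue ADD r4<-Add2 // r0:Add1,r1:Mul2,r2:8,r3:2,r4:Add2
cycle 5: CDB Add1=6; issue SUB r3<-Add1 // r0:6,r1:Mul2,r2:8,r3:Add1,r4:Add2
cycle 6: CDB Mul1=8; issue MUL r1<-Mul1 // r0:6,r1:Mul1,r2:8,r3:Add1,r4:Add2
cycle 7: - // r0:6,r1:Mul1,r2:8,r3:Add1,r4:Add2
cycle 8: CDB Add2=14 // r0:6,r1:Mul1,r2:8,r3:Add1,r4:14
cycle 9: CDB Mul2=48 // r0:6,r1:Mul1,r2:8,r3:Add1,r4:14
cycle 10: CDB Mul1=64 // r0:6,r1:64,r2:8,r3:Add1,r4:14
cycle 11: - // r0:6,r1:64,r2:8,r3:Add1,r4:14
cycle 12: CDB Add1=-34 // r0:6,r1:64,r2:8,r3:-34,r4:14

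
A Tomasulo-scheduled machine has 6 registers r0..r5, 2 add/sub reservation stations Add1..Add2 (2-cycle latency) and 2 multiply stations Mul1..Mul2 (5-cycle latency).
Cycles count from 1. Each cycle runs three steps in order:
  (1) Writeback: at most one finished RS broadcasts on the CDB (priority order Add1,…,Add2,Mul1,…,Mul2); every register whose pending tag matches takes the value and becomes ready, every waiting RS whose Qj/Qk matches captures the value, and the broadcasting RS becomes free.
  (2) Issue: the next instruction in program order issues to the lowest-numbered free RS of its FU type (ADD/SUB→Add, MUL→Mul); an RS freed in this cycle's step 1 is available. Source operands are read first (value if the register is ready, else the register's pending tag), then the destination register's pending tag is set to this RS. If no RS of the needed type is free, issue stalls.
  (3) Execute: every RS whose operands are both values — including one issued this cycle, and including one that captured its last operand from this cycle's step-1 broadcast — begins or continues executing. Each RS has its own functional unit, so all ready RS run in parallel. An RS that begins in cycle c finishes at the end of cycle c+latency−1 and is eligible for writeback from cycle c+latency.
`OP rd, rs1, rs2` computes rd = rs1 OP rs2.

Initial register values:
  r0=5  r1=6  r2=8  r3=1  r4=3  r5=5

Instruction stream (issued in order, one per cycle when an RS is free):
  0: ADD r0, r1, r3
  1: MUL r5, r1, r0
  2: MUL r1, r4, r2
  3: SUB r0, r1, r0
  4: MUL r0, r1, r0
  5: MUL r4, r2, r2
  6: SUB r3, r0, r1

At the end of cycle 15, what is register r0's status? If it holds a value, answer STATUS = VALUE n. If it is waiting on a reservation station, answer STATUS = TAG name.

STATUS = TAG Mul1

cycle 1: issue ADD r0<-Add1 // r0:Add1,r1:6,r2:8,r3:1,r4:3,r5:5
cycle 2: issue MUL r5<-Mul1 // r0:Add1,r1:6,r2:8,r3:1,r4:3,r5:Mul1
cycle 3: CDB Add1=7; issue MUL r1<-Mul2 // r0:7,r1:Mul2,r2:8,r3:1,r4:3,r5:Mul1
cycle 4: issue SUB r0<-Add1 // r0:Add1,r1:Mul2,r2:8,r3:1,r4:3,r5:Mul1
cycle 5: stall // r0:Add1,r1:Mul2,r2:8,r3:1,r4:3,r5:Mul1
cycle 6: stall // r0:Add1,r1:Mul2,r2:8,r3:1,r4:3,r5:Mul1
cycle 7: stall // r0:Add1,r1:Mul2,r2:8,r3:1,r4:3,r5:Mul1
cycle 8: CDB Mul1=42; issue MUL r0<-Mul1 // r0:Mul1,r1:Mul2,r2:8,r3:1,r4:3,r5:42
cycle 9: CDB Mul2=24; issue MUL r4<-Mul2 // r0:Mul1,r1:24,r2:8,r3:1,r4:Mul2,r5:42
cycle 10: issue SUB r3<-Add2 // r0:Mul1,r1:24,r2:8,r3:Add2,r4:Mul2,r5:42
cycle 11: CDB Add1=17 // r0:Mul1,r1:24,r2:8,r3:Add2,r4:Mul2,r5:42
cycle 12: - // r0:Mul1,r1:24,r2:8,r3:Add2,r4:Mul2,r5:42
cycle 13: - // r0:Mul1,r1:24,r2:8,r3:Add2,r4:Mul2,r5:42
cycle 14: CDB Mul2=64 // r0:Mul1,r1:24,r2:8,r3:Add2,r4:64,r5:42
cycle 15: - // r0:Mul1,r1:24,r2:8,r3:Add2,r4:64,r5:42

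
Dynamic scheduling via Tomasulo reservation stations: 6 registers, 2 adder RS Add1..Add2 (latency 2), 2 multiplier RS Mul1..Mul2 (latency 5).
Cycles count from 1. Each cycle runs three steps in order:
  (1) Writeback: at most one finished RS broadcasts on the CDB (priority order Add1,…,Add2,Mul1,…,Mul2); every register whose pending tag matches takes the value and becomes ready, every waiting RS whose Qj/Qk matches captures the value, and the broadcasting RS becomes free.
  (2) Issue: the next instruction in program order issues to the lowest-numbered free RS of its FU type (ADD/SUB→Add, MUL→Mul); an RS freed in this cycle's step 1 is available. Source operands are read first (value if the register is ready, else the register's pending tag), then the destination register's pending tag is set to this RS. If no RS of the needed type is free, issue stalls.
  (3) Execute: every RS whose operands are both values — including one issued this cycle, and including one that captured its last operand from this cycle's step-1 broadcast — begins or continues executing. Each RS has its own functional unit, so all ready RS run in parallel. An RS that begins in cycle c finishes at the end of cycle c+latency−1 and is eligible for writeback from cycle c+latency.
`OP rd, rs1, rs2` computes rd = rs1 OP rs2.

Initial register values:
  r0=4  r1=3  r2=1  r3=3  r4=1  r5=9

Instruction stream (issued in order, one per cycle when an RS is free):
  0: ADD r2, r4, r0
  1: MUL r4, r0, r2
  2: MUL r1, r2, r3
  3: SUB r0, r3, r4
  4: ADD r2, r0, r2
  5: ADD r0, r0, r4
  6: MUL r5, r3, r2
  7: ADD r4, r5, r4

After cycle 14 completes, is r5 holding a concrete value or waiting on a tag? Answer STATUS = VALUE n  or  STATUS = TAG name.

STATUS = TAG Mul1

c1: issue ADD r2<-Add1 | r0:4,r1:3,r2:Add1,r3:3,r4:1,r5:9
c2: issue MUL r4<-Mul1 | r0:4,r1:3,r2:Add1,r3:3,r4:Mul1,r5:9
c3: CDB Add1=5; issue MUL r1<-Mul2 | r0:4,r1:Mul2,r2:5,r3:3,r4:Mul1,r5:9
c4: issue SUB r0<-Add1 | r0:Add1,r1:Mul2,r2:5,r3:3,r4:Mul1,r5:9
c5: issue ADD r2<-Add2 | r0:Add1,r1:Mul2,r2:Add2,r3:3,r4:Mul1,r5:9
c6: stall | r0:Add1,r1:Mul2,r2:Add2,r3:3,r4:Mul1,r5:9
c7: stall | r0:Add1,r1:Mul2,r2:Add2,r3:3,r4:Mul1,r5:9
c8: CDB Mul1=20; stall | r0:Add1,r1:Mul2,r2:Add2,r3:3,r4:20,r5:9
c9: CDB Mul2=15; stall | r0:Add1,r1:15,r2:Add2,r3:3,r4:20,r5:9
c10: CDB Add1=-17; issue ADD r0<-Add1 | r0:Add1,r1:15,r2:Add2,r3:3,r4:20,r5:9
c11: issue MUL r5<-Mul1 | r0:Add1,r1:15,r2:Add2,r3:3,r4:20,r5:Mul1
c12: CDB Add1=3; issue ADD r4<-Add1 | r0:3,r1:15,r2:Add2,r3:3,r4:Add1,r5:Mul1
c13: CDB Add2=-12 | r0:3,r1:15,r2:-12,r3:3,r4:Add1,r5:Mul1
c14: - | r0:3,r1:15,r2:-12,r3:3,r4:Add1,r5:Mul1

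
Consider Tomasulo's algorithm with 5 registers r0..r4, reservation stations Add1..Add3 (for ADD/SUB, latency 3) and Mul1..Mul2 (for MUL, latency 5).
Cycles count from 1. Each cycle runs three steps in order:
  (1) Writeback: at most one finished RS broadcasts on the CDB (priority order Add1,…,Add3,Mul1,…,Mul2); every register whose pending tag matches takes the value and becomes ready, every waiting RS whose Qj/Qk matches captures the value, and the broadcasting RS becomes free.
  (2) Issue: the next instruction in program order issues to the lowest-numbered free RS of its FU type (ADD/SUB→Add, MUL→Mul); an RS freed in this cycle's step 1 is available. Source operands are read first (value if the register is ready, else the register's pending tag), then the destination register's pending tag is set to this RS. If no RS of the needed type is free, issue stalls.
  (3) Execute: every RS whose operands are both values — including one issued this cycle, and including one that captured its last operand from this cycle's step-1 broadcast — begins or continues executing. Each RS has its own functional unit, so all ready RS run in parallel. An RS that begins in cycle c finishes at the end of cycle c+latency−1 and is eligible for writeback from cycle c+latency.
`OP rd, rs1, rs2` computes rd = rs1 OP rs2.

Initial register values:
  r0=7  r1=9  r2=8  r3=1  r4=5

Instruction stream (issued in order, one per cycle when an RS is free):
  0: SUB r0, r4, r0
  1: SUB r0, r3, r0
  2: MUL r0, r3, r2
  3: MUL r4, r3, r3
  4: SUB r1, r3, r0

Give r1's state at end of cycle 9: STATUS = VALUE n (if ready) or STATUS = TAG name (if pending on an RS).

  c1: issue SUB r0<-Add1  regs: r0:Add1,r1:9,r2:8,r3:1,r4:5
  c2: issue SUB r0<-Add2  regs: r0:Add2,r1:9,r2:8,r3:1,r4:5
  c3: issue MUL r0<-Mul1  regs: r0:Mul1,r1:9,r2:8,r3:1,r4:5
  c4: CDB Add1=-2; issue MUL r4<-Mul2  regs: r0:Mul1,r1:9,r2:8,r3:1,r4:Mul2
  c5: issue SUB r1<-Add1  regs: r0:Mul1,r1:Add1,r2:8,r3:1,r4:Mul2
  c6: -  regs: r0:Mul1,r1:Add1,r2:8,r3:1,r4:Mul2
  c7: CDB Add2=3  regs: r0:Mul1,r1:Add1,r2:8,r3:1,r4:Mul2
  c8: CDB Mul1=8  regs: r0:8,r1:Add1,r2:8,r3:1,r4:Mul2
  c9: CDB Mul2=1  regs: r0:8,r1:Add1,r2:8,r3:1,r4:1

STATUS = TAG Add1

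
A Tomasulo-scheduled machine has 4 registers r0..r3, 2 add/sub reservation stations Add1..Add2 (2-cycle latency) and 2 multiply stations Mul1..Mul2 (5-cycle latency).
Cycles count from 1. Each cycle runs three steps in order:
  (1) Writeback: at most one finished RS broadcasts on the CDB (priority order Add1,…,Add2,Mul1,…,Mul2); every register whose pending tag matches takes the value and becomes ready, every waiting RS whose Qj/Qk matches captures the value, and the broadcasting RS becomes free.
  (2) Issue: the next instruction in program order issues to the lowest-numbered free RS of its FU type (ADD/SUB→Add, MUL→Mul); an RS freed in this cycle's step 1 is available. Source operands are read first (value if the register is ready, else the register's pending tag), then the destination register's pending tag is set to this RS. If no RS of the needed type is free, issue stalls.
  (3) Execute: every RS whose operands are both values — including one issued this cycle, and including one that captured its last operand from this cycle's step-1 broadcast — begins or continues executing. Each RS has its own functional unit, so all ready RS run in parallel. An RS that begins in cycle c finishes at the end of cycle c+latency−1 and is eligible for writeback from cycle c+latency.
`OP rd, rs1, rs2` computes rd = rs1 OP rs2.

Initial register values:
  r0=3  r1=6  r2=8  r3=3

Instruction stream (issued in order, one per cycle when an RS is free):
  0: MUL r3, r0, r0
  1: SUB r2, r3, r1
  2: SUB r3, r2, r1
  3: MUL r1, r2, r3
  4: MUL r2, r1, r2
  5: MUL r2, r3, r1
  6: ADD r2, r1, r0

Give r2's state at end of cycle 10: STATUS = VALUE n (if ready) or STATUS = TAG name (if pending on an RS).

STATUS = TAG Mul1

  c1: issue MUL r3<-Mul1  regs: r0:3,r1:6,r2:8,r3:Mul1
  c2: issue SUB r2<-Add1  regs: r0:3,r1:6,r2:Add1,r3:Mul1
  c3: issue SUB r3<-Add2  regs: r0:3,r1:6,r2:Add1,r3:Add2
  c4: issue MUL r1<-Mul2  regs: r0:3,r1:Mul2,r2:Add1,r3:Add2
  c5: stall  regs: r0:3,r1:Mul2,r2:Add1,r3:Add2
  c6: CDB Mul1=9; issue MUL r2<-Mul1  regs: r0:3,r1:Mul2,r2:Mul1,r3:Add2
  c7: stall  regs: r0:3,r1:Mul2,r2:Mul1,r3:Add2
  c8: CDB Add1=3; stall  regs: r0:3,r1:Mul2,r2:Mul1,r3:Add2
  c9: stall  regs: r0:3,r1:Mul2,r2:Mul1,r3:Add2
  c10: CDB Add2=-3; stall  regs: r0:3,r1:Mul2,r2:Mul1,r3:-3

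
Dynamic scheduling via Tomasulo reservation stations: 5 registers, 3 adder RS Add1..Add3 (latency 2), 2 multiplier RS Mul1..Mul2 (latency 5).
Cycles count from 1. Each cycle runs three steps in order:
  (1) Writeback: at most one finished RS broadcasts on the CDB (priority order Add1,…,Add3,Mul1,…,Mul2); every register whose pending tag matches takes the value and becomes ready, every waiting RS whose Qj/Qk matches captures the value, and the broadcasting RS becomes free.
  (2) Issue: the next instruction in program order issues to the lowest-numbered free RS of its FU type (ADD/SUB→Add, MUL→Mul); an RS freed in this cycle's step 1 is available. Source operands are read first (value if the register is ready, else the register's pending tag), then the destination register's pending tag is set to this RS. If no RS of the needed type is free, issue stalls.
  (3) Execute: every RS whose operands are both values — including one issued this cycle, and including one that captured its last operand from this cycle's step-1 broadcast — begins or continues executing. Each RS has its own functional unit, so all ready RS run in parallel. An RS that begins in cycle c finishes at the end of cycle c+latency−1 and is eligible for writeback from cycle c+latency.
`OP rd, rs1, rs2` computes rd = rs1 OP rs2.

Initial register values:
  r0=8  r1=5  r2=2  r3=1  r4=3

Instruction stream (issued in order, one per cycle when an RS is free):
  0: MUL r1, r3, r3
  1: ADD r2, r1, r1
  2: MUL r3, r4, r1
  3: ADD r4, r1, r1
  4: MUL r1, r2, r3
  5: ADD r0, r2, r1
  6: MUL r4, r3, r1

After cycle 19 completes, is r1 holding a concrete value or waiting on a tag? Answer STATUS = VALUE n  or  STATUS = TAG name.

STATUS = VALUE 6

c1: issue MUL r1<-Mul1 | r0:8,r1:Mul1,r2:2,r3:1,r4:3
c2: issue ADD r2<-Add1 | r0:8,r1:Mul1,r2:Add1,r3:1,r4:3
c3: issue MUL r3<-Mul2 | r0:8,r1:Mul1,r2:Add1,r3:Mul2,r4:3
c4: issue ADD r4<-Add2 | r0:8,r1:Mul1,r2:Add1,r3:Mul2,r4:Add2
c5: stall | r0:8,r1:Mul1,r2:Add1,r3:Mul2,r4:Add2
c6: CDB Mul1=1; issue MUL r1<-Mul1 | r0:8,r1:Mul1,r2:Add1,r3:Mul2,r4:Add2
c7: issue ADD r0<-Add3 | r0:Add3,r1:Mul1,r2:Add1,r3:Mul2,r4:Add2
c8: CDB Add1=2; stall | r0:Add3,r1:Mul1,r2:2,r3:Mul2,r4:Add2
c9: CDB Add2=2; stall | r0:Add3,r1:Mul1,r2:2,r3:Mul2,r4:2
c10: stall | r0:Add3,r1:Mul1,r2:2,r3:Mul2,r4:2
c11: CDB Mul2=3; issue MUL r4<-Mul2 | r0:Add3,r1:Mul1,r2:2,r3:3,r4:Mul2
c12: - | r0:Add3,r1:Mul1,r2:2,r3:3,r4:Mul2
c13: - | r0:Add3,r1:Mul1,r2:2,r3:3,r4:Mul2
c14: - | r0:Add3,r1:Mul1,r2:2,r3:3,r4:Mul2
c15: - | r0:Add3,r1:Mul1,r2:2,r3:3,r4:Mul2
c16: CDB Mul1=6 | r0:Add3,r1:6,r2:2,r3:3,r4:Mul2
c17: - | r0:Add3,r1:6,r2:2,r3:3,r4:Mul2
c18: CDB Add3=8 | r0:8,r1:6,r2:2,r3:3,r4:Mul2
c19: - | r0:8,r1:6,r2:2,r3:3,r4:Mul2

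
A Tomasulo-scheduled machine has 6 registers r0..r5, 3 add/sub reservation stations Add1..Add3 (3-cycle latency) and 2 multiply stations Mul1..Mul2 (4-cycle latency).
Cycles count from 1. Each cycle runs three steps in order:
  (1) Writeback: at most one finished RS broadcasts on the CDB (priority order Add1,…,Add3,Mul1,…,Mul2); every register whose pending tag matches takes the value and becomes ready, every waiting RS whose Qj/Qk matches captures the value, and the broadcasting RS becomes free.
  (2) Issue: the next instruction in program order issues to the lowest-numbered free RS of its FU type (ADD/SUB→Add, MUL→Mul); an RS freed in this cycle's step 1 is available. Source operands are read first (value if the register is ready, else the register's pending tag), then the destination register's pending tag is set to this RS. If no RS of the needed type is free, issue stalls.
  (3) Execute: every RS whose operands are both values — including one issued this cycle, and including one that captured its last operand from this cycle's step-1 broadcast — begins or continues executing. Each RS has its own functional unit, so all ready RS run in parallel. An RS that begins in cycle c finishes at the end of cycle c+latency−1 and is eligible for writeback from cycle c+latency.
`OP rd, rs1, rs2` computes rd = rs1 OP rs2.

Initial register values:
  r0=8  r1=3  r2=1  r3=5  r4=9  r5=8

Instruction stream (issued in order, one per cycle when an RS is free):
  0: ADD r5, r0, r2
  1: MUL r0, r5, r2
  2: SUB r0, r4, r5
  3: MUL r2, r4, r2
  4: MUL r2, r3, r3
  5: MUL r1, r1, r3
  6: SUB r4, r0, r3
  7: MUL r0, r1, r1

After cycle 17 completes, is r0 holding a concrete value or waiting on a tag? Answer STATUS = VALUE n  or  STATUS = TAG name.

cycle 1: issue ADD r5<-Add1 // r0:8,r1:3,r2:1,r3:5,r4:9,r5:Add1
cycle 2: issue MUL r0<-Mul1 // r0:Mul1,r1:3,r2:1,r3:5,r4:9,r5:Add1
cycle 3: issue SUB r0<-Add2 // r0:Add2,r1:3,r2:1,r3:5,r4:9,r5:Add1
cycle 4: CDB Add1=9; issue MUL r2<-Mul2 // r0:Add2,r1:3,r2:Mul2,r3:5,r4:9,r5:9
cycle 5: stall // r0:Add2,r1:3,r2:Mul2,r3:5,r4:9,r5:9
cycle 6: stall // r0:Add2,r1:3,r2:Mul2,r3:5,r4:9,r5:9
cycle 7: CDB Add2=0; stall // r0:0,r1:3,r2:Mul2,r3:5,r4:9,r5:9
cycle 8: CDB Mul1=9; issue MUL r2<-Mul1 // r0:0,r1:3,r2:Mul1,r3:5,r4:9,r5:9
cycle 9: CDB Mul2=9; issue MUL r1<-Mul2 // r0:0,r1:Mul2,r2:Mul1,r3:5,r4:9,r5:9
cycle 10: issue SUB r4<-Add1 // r0:0,r1:Mul2,r2:Mul1,r3:5,r4:Add1,r5:9
cycle 11: stall // r0:0,r1:Mul2,r2:Mul1,r3:5,r4:Add1,r5:9
cycle 12: CDB Mul1=25; issue MUL r0<-Mul1 // r0:Mul1,r1:Mul2,r2:25,r3:5,r4:Add1,r5:9
cycle 13: CDB Add1=-5 // r0:Mul1,r1:Mul2,r2:25,r3:5,r4:-5,r5:9
cycle 14: CDB Mul2=15 // r0:Mul1,r1:15,r2:25,r3:5,r4:-5,r5:9
cycle 15: - // r0:Mul1,r1:15,r2:25,r3:5,r4:-5,r5:9
cycle 16: - // r0:Mul1,r1:15,r2:25,r3:5,r4:-5,r5:9
cycle 17: - // r0:Mul1,r1:15,r2:25,r3:5,r4:-5,r5:9

STATUS = TAG Mul1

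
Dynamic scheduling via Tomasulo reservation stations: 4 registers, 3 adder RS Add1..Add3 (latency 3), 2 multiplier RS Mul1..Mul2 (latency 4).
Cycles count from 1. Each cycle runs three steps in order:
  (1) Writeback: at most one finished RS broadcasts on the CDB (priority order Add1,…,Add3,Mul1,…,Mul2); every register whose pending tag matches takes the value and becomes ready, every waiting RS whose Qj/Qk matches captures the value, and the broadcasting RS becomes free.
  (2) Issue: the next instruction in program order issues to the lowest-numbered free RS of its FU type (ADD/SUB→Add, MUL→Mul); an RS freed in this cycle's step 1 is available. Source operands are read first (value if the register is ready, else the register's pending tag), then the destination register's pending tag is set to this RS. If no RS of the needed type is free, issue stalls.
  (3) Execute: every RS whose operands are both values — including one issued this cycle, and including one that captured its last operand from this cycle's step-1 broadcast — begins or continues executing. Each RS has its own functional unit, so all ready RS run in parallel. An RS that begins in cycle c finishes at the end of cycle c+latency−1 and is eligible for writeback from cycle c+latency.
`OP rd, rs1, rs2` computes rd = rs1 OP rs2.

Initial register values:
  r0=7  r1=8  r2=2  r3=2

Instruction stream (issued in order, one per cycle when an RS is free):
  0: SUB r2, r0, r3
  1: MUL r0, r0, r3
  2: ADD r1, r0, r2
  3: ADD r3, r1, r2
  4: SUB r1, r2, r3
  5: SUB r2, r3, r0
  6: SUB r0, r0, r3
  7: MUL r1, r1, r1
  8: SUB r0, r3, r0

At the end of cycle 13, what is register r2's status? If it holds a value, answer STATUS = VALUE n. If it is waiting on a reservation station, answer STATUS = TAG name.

  c1: issue SUB r2<-Add1  regs: r0:7,r1:8,r2:Add1,r3:2
  c2: issue MUL r0<-Mul1  regs: r0:Mul1,r1:8,r2:Add1,r3:2
  c3: issue ADD r1<-Add2  regs: r0:Mul1,r1:Add2,r2:Add1,r3:2
  c4: CDB Add1=5; issue ADD r3<-Add1  regs: r0:Mul1,r1:Add2,r2:5,r3:Add1
  c5: issue SUB r1<-Add3  regs: r0:Mul1,r1:Add3,r2:5,r3:Add1
  c6: CDB Mul1=14; stall  regs: r0:14,r1:Add3,r2:5,r3:Add1
  c7: stall  regs: r0:14,r1:Add3,r2:5,r3:Add1
  c8: stall  regs: r0:14,r1:Add3,r2:5,r3:Add1
  c9: CDB Add2=19; issue SUB r2<-Add2  regs: r0:14,r1:Add3,r2:Add2,r3:Add1
  c10: stall  regs: r0:14,r1:Add3,r2:Add2,r3:Add1
  c11: stall  regs: r0:14,r1:Add3,r2:Add2,r3:Add1
  c12: CDB Add1=24; issue SUB r0<-Add1  regs: r0:Add1,r1:Add3,r2:Add2,r3:24
  c13: issue MUL r1<-Mul1  regs: r0:Add1,r1:Mul1,r2:Add2,r3:24

STATUS = TAG Add2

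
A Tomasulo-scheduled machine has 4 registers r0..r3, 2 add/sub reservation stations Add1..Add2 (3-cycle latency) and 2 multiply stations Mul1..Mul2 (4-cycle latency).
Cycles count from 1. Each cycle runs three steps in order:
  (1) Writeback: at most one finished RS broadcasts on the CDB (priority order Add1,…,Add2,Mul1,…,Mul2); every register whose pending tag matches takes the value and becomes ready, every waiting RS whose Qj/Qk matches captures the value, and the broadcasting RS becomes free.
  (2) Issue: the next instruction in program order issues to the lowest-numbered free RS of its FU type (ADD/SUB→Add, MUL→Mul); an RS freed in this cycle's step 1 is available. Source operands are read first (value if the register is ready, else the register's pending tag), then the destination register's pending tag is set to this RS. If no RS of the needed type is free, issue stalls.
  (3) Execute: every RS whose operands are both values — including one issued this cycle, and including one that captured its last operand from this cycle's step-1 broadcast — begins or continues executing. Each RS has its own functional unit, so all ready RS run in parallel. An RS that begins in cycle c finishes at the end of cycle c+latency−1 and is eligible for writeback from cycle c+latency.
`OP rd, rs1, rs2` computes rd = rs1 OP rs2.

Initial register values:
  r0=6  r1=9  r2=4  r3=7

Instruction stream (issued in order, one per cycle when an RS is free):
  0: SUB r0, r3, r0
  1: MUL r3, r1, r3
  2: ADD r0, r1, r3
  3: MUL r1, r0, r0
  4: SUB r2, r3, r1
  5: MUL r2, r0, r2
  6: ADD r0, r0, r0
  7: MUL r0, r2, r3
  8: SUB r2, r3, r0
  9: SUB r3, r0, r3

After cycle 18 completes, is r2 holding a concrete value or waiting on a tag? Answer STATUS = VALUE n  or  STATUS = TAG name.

STATUS = TAG Add2

c1: issue SUB r0<-Add1 | r0:Add1,r1:9,r2:4,r3:7
c2: issue MUL r3<-Mul1 | r0:Add1,r1:9,r2:4,r3:Mul1
c3: issue ADD r0<-Add2 | r0:Add2,r1:9,r2:4,r3:Mul1
c4: CDB Add1=1; issue MUL r1<-Mul2 | r0:Add2,r1:Mul2,r2:4,r3:Mul1
c5: issue SUB r2<-Add1 | r0:Add2,r1:Mul2,r2:Add1,r3:Mul1
c6: CDB Mul1=63; issue MUL r2<-Mul1 | r0:Add2,r1:Mul2,r2:Mul1,r3:63
c7: stall | r0:Add2,r1:Mul2,r2:Mul1,r3:63
c8: stall | r0:Add2,r1:Mul2,r2:Mul1,r3:63
c9: CDB Add2=72; issue ADD r0<-Add2 | r0:Add2,r1:Mul2,r2:Mul1,r3:63
c10: stall | r0:Add2,r1:Mul2,r2:Mul1,r3:63
c11: stall | r0:Add2,r1:Mul2,r2:Mul1,r3:63
c12: CDB Add2=144; stall | r0:144,r1:Mul2,r2:Mul1,r3:63
c13: CDB Mul2=5184; issue MUL r0<-Mul2 | r0:Mul2,r1:5184,r2:Mul1,r3:63
c14: issue SUB r2<-Add2 | r0:Mul2,r1:5184,r2:Add2,r3:63
c15: stall | r0:Mul2,r1:5184,r2:Add2,r3:63
c16: CDB Add1=-5121; issue SUB r3<-Add1 | r0:Mul2,r1:5184,r2:Add2,r3:Add1
c17: - | r0:Mul2,r1:5184,r2:Add2,r3:Add1
c18: - | r0:Mul2,r1:5184,r2:Add2,r3:Add1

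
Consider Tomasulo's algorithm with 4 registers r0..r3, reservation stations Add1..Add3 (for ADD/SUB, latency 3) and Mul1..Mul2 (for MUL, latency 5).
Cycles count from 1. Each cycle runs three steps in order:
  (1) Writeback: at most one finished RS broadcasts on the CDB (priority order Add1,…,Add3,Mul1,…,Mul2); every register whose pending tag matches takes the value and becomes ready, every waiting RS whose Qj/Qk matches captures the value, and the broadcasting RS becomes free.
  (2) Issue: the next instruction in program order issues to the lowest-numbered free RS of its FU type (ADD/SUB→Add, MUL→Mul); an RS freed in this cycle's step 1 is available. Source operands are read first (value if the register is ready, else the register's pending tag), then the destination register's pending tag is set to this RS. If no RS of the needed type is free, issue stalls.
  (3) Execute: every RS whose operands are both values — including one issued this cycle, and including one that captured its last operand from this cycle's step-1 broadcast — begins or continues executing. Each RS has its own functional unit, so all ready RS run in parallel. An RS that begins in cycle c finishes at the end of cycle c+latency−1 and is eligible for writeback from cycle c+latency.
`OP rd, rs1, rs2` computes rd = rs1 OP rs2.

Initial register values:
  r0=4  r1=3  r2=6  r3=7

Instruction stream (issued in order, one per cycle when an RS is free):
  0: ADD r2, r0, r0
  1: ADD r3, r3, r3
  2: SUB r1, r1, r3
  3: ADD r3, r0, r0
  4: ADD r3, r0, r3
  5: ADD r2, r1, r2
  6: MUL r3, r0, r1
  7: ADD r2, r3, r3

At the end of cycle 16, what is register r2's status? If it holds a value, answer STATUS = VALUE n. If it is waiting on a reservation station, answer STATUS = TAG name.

STATUS = VALUE -88

  c1: issue ADD r2<-Add1  regs: r0:4,r1:3,r2:Add1,r3:7
  c2: issue ADD r3<-Add2  regs: r0:4,r1:3,r2:Add1,r3:Add2
  c3: issue SUB r1<-Add3  regs: r0:4,r1:Add3,r2:Add1,r3:Add2
  c4: CDB Add1=8; issue ADD r3<-Add1  regs: r0:4,r1:Add3,r2:8,r3:Add1
  c5: CDB Add2=14; issue ADD r3<-Add2  regs: r0:4,r1:Add3,r2:8,r3:Add2
  c6: stall  regs: r0:4,r1:Add3,r2:8,r3:Add2
  c7: CDB Add1=8; issue ADD r2<-Add1  regs: r0:4,r1:Add3,r2:Add1,r3:Add2
  c8: CDB Add3=-11; issue MUL r3<-Mul1  regs: r0:4,r1:-11,r2:Add1,r3:Mul1
  c9: issue ADD r2<-Add3  regs: r0:4,r1:-11,r2:Add3,r3:Mul1
  c10: CDB Add2=12  regs: r0:4,r1:-11,r2:Add3,r3:Mul1
  c11: CDB Add1=-3  regs: r0:4,r1:-11,r2:Add3,r3:Mul1
  c12: -  regs: r0:4,r1:-11,r2:Add3,r3:Mul1
  c13: CDB Mul1=-44  regs: r0:4,r1:-11,r2:Add3,r3:-44
  c14: -  regs: r0:4,r1:-11,r2:Add3,r3:-44
  c15: -  regs: r0:4,r1:-11,r2:Add3,r3:-44
  c16: CDB Add3=-88  regs: r0:4,r1:-11,r2:-88,r3:-44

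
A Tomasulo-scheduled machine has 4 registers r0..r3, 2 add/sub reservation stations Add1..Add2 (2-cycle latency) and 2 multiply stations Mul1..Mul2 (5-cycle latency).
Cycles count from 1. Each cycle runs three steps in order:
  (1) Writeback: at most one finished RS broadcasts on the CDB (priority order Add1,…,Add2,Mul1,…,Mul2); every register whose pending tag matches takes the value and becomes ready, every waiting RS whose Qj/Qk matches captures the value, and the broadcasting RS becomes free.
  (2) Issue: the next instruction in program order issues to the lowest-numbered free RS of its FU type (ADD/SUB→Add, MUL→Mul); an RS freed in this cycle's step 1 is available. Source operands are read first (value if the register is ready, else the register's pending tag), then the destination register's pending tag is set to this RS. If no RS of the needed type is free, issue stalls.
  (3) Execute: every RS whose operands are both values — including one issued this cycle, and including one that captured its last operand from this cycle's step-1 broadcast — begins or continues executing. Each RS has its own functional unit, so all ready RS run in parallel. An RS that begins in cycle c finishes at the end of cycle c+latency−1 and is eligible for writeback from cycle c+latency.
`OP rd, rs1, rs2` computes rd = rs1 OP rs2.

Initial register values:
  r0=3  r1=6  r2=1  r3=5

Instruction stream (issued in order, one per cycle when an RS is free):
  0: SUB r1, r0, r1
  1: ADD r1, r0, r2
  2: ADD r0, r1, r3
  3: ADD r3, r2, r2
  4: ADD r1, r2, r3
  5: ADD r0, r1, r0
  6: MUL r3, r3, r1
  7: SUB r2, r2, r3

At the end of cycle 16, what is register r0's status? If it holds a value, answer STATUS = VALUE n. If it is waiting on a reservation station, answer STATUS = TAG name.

  c1: issue SUB r1<-Add1  regs: r0:3,r1:Add1,r2:1,r3:5
  c2: issue ADD r1<-Add2  regs: r0:3,r1:Add2,r2:1,r3:5
  c3: CDB Add1=-3; issue ADD r0<-Add1  regs: r0:Add1,r1:Add2,r2:1,r3:5
  c4: CDB Add2=4; issue ADD r3<-Add2  regs: r0:Add1,r1:4,r2:1,r3:Add2
  c5: stall  regs: r0:Add1,r1:4,r2:1,r3:Add2
  c6: CDB Add1=9; issue ADD r1<-Add1  regs: r0:9,r1:Add1,r2:1,r3:Add2
  c7: CDB Add2=2; issue ADD r0<-Add2  regs: r0:Add2,r1:Add1,r2:1,r3:2
  c8: issue MUL r3<-Mul1  regs: r0:Add2,r1:Add1,r2:1,r3:Mul1
  c9: CDB Add1=3; issue SUB r2<-Add1  regs: r0:Add2,r1:3,r2:Add1,r3:Mul1
  c10: -  regs: r0:Add2,r1:3,r2:Add1,r3:Mul1
  c11: CDB Add2=12  regs: r0:12,r1:3,r2:Add1,r3:Mul1
  c12: -  regs: r0:12,r1:3,r2:Add1,r3:Mul1
  c13: -  regs: r0:12,r1:3,r2:Add1,r3:Mul1
  c14: CDB Mul1=6  regs: r0:12,r1:3,r2:Add1,r3:6
  c15: -  regs: r0:12,r1:3,r2:Add1,r3:6
  c16: CDB Add1=-5  regs: r0:12,r1:3,r2:-5,r3:6

STATUS = VALUE 12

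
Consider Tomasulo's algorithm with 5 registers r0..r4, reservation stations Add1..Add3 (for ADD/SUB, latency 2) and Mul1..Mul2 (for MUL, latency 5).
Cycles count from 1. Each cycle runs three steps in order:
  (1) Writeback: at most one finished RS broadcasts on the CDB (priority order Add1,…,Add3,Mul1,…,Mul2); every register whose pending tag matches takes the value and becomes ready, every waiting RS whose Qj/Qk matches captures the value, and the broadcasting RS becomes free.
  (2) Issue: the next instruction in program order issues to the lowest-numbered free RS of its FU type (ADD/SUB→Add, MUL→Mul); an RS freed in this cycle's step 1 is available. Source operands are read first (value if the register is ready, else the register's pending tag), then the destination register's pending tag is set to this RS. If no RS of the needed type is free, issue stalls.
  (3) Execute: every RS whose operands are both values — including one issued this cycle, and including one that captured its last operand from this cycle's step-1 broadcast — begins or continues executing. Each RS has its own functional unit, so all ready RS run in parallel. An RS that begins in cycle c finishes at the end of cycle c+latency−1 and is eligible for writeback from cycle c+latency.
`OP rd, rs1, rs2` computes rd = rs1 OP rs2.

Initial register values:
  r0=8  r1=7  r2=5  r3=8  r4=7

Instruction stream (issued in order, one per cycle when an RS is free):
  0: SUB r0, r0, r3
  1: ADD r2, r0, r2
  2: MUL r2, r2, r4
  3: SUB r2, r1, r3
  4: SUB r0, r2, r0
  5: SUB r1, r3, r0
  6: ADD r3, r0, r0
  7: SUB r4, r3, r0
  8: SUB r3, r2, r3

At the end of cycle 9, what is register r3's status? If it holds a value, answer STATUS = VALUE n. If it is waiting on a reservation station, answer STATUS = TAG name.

  c1: issue SUB r0<-Add1  regs: r0:Add1,r1:7,r2:5,r3:8,r4:7
  c2: issue ADD r2<-Add2  regs: r0:Add1,r1:7,r2:Add2,r3:8,r4:7
  c3: CDB Add1=0; issue MUL r2<-Mul1  regs: r0:0,r1:7,r2:Mul1,r3:8,r4:7
  c4: issue SUB r2<-Add1  regs: r0:0,r1:7,r2:Add1,r3:8,r4:7
  c5: CDB Add2=5; issue SUB r0<-Add2  regs: r0:Add2,r1:7,r2:Add1,r3:8,r4:7
  c6: CDB Add1=-1; issue SUB r1<-Add1  regs: r0:Add2,r1:Add1,r2:-1,r3:8,r4:7
  c7: issue ADD r3<-Add3  regs: r0:Add2,r1:Add1,r2:-1,r3:Add3,r4:7
  c8: CDB Add2=-1; issue SUB r4<-Add2  regs: r0:-1,r1:Add1,r2:-1,r3:Add3,r4:Add2
  c9: stall  regs: r0:-1,r1:Add1,r2:-1,r3:Add3,r4:Add2

STATUS = TAG Add3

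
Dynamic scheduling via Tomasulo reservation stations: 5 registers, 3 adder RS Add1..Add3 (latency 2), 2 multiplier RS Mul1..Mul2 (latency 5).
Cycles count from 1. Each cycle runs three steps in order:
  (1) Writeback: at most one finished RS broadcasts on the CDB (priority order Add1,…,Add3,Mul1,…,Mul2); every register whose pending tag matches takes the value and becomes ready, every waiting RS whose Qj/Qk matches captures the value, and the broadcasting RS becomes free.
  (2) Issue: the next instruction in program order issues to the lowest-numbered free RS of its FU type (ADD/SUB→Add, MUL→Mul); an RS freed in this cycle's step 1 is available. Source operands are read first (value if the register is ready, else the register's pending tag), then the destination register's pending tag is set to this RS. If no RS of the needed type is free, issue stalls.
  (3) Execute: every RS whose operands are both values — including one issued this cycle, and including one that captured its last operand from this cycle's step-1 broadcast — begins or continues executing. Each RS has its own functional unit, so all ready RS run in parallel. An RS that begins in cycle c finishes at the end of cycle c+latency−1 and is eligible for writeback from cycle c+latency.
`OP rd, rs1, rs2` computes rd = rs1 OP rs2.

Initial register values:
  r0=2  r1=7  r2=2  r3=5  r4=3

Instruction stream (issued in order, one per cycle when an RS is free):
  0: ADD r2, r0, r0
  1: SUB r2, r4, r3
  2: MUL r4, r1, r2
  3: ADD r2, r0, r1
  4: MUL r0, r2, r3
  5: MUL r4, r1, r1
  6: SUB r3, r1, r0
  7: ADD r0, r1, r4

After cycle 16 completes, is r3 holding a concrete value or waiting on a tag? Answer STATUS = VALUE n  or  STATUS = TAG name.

cycle 1: issue ADD r2<-Add1 // r0:2,r1:7,r2:Add1,r3:5,r4:3
cycle 2: issue SUB r2<-Add2 // r0:2,r1:7,r2:Add2,r3:5,r4:3
cycle 3: CDB Add1=4; issue MUL r4<-Mul1 // r0:2,r1:7,r2:Add2,r3:5,r4:Mul1
cycle 4: CDB Add2=-2; issue ADD r2<-Add1 // r0:2,r1:7,r2:Add1,r3:5,r4:Mul1
cycle 5: issue MUL r0<-Mul2 // r0:Mul2,r1:7,r2:Add1,r3:5,r4:Mul1
cycle 6: CDB Add1=9; stall // r0:Mul2,r1:7,r2:9,r3:5,r4:Mul1
cycle 7: stall // r0:Mul2,r1:7,r2:9,r3:5,r4:Mul1
cycle 8: stall // r0:Mul2,r1:7,r2:9,r3:5,r4:Mul1
cycle 9: CDB Mul1=-14; issue MUL r4<-Mul1 // r0:Mul2,r1:7,r2:9,r3:5,r4:Mul1
cycle 10: issue SUB r3<-Add1 // r0:Mul2,r1:7,r2:9,r3:Add1,r4:Mul1
cycle 11: CDB Mul2=45; issue ADD r0<-Add2 // r0:Add2,r1:7,r2:9,r3:Add1,r4:Mul1
cycle 12: - // r0:Add2,r1:7,r2:9,r3:Add1,r4:Mul1
cycle 13: CDB Add1=-38 // r0:Add2,r1:7,r2:9,r3:-38,r4:Mul1
cycle 14: CDB Mul1=49 // r0:Add2,r1:7,r2:9,r3:-38,r4:49
cycle 15: - // r0:Add2,r1:7,r2:9,r3:-38,r4:49
cycle 16: CDB Add2=56 // r0:56,r1:7,r2:9,r3:-38,r4:49

STATUS = VALUE -38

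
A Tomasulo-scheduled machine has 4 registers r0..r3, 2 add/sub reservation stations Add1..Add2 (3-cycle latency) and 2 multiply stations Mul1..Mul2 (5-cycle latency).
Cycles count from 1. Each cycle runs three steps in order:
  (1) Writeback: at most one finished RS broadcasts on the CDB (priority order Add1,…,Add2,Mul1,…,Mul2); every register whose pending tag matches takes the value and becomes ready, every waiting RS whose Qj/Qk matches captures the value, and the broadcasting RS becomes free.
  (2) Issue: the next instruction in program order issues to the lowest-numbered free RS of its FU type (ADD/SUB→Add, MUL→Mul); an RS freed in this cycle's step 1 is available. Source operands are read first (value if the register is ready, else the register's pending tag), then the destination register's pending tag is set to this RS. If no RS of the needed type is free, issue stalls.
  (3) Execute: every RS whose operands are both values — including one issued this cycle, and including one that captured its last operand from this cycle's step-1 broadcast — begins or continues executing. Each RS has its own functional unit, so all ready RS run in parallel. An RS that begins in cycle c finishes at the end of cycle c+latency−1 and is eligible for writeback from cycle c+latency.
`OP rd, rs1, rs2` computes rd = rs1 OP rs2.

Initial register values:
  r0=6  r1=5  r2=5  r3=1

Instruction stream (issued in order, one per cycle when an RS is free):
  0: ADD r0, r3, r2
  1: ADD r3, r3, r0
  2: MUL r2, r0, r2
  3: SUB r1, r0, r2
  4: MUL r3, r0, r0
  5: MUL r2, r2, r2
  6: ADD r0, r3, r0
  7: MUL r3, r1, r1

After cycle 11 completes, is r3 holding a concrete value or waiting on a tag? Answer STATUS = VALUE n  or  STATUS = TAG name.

STATUS = TAG Mul2

cycle 1: issue ADD r0<-Add1 // r0:Add1,r1:5,r2:5,r3:1
cycle 2: issue ADD r3<-Add2 // r0:Add1,r1:5,r2:5,r3:Add2
cycle 3: issue MUL r2<-Mul1 // r0:Add1,r1:5,r2:Mul1,r3:Add2
cycle 4: CDB Add1=6; issue SUB r1<-Add1 // r0:6,r1:Add1,r2:Mul1,r3:Add2
cycle 5: issue MUL r3<-Mul2 // r0:6,r1:Add1,r2:Mul1,r3:Mul2
cycle 6: stall // r0:6,r1:Add1,r2:Mul1,r3:Mul2
cycle 7: CDB Add2=7; stall // r0:6,r1:Add1,r2:Mul1,r3:Mul2
cycle 8: stall // r0:6,r1:Add1,r2:Mul1,r3:Mul2
cycle 9: CDB Mul1=30; issue MUL r2<-Mul1 // r0:6,r1:Add1,r2:Mul1,r3:Mul2
cycle 10: CDB Mul2=36; issue ADD r0<-Add2 // r0:Add2,r1:Add1,r2:Mul1,r3:36
cycle 11: issue MUL r3<-Mul2 // r0:Add2,r1:Add1,r2:Mul1,r3:Mul2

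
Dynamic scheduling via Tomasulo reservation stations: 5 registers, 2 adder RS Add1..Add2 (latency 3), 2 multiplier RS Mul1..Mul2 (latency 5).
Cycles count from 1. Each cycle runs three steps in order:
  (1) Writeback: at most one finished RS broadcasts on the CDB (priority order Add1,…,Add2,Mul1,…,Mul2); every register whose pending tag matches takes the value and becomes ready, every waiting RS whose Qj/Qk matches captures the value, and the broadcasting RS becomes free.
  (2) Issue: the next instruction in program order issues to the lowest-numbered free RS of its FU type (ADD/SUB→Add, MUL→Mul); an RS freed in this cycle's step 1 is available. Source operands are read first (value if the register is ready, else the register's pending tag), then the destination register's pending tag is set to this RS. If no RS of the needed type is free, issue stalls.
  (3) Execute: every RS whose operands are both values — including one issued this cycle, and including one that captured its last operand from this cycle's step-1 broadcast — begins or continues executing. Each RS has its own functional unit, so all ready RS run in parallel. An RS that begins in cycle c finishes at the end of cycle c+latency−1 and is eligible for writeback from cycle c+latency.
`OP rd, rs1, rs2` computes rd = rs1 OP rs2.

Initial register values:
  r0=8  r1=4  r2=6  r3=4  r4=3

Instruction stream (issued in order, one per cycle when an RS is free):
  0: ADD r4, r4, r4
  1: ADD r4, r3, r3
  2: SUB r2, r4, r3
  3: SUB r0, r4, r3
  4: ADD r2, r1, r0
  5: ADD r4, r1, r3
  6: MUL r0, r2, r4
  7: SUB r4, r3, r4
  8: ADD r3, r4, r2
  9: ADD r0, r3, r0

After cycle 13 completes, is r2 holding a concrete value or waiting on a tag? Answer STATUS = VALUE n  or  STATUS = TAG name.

STATUS = VALUE 8

  c1: issue ADD r4<-Add1  regs: r0:8,r1:4,r2:6,r3:4,r4:Add1
  c2: issue ADD r4<-Add2  regs: r0:8,r1:4,r2:6,r3:4,r4:Add2
  c3: stall  regs: r0:8,r1:4,r2:6,r3:4,r4:Add2
  c4: CDB Add1=6; issue SUB r2<-Add1  regs: r0:8,r1:4,r2:Add1,r3:4,r4:Add2
  c5: CDB Add2=8; issue SUB r0<-Add2  regs: r0:Add2,r1:4,r2:Add1,r3:4,r4:8
  c6: stall  regs: r0:Add2,r1:4,r2:Add1,r3:4,r4:8
  c7: stall  regs: r0:Add2,r1:4,r2:Add1,r3:4,r4:8
  c8: CDB Add1=4; issue ADD r2<-Add1  regs: r0:Add2,r1:4,r2:Add1,r3:4,r4:8
  c9: CDB Add2=4; issue ADD r4<-Add2  regs: r0:4,r1:4,r2:Add1,r3:4,r4:Add2
  c10: issue MUL r0<-Mul1  regs: r0:Mul1,r1:4,r2:Add1,r3:4,r4:Add2
  c11: stall  regs: r0:Mul1,r1:4,r2:Add1,r3:4,r4:Add2
  c12: CDB Add1=8; issue SUB r4<-Add1  regs: r0:Mul1,r1:4,r2:8,r3:4,r4:Add1
  c13: CDB Add2=8; issue ADD r3<-Add2  regs: r0:Mul1,r1:4,r2:8,r3:Add2,r4:Add1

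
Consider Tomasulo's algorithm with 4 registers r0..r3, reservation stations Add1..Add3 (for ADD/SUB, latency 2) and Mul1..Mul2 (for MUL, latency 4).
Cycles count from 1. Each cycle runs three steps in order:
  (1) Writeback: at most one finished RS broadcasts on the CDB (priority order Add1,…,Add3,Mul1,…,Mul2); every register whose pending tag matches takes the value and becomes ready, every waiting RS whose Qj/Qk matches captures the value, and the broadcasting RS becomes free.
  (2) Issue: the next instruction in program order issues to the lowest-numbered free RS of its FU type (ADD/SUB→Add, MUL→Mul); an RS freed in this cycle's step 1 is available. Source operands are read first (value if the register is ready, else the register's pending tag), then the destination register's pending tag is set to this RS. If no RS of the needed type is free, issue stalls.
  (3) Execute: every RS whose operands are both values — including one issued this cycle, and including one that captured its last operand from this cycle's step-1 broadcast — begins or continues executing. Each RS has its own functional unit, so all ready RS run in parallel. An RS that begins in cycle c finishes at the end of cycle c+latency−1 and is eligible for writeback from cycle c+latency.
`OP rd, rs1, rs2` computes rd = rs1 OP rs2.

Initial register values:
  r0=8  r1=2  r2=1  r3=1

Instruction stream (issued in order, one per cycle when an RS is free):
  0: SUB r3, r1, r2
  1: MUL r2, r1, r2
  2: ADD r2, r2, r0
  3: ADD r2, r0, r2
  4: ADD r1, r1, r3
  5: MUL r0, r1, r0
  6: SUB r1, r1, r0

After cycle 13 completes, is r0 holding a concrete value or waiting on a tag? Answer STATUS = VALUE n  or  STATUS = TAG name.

  c1: issue SUB r3<-Add1  regs: r0:8,r1:2,r2:1,r3:Add1
  c2: issue MUL r2<-Mul1  regs: r0:8,r1:2,r2:Mul1,r3:Add1
  c3: CDB Add1=1; issue ADD r2<-Add1  regs: r0:8,r1:2,r2:Add1,r3:1
  c4: issue ADD r2<-Add2  regs: r0:8,r1:2,r2:Add2,r3:1
  c5: issue ADD r1<-Add3  regs: r0:8,r1:Add3,r2:Add2,r3:1
  c6: CDB Mul1=2; issue MUL r0<-Mul1  regs: r0:Mul1,r1:Add3,r2:Add2,r3:1
  c7: CDB Add3=3; issue SUB r1<-Add3  regs: r0:Mul1,r1:Add3,r2:Add2,r3:1
  c8: CDB Add1=10  regs: r0:Mul1,r1:Add3,r2:Add2,r3:1
  c9: -  regs: r0:Mul1,r1:Add3,r2:Add2,r3:1
  c10: CDB Add2=18  regs: r0:Mul1,r1:Add3,r2:18,r3:1
  c11: CDB Mul1=24  regs: r0:24,r1:Add3,r2:18,r3:1
  c12: -  regs: r0:24,r1:Add3,r2:18,r3:1
  c13: CDB Add3=-21  regs: r0:24,r1:-21,r2:18,r3:1

STATUS = VALUE 24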